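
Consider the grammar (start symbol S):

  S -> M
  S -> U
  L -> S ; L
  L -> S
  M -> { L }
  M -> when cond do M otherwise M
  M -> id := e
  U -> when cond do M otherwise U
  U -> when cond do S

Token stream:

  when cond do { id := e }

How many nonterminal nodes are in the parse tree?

7

[S [U when cond do [S [M { [L [S [M id := e]]] }]]]]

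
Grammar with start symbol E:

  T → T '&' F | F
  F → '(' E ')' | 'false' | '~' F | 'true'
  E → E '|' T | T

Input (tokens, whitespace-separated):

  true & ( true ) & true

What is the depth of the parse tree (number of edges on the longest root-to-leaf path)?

7

[E [T [T [T [F true]] & [F ( [E [T [F true]]] )]] & [F true]]]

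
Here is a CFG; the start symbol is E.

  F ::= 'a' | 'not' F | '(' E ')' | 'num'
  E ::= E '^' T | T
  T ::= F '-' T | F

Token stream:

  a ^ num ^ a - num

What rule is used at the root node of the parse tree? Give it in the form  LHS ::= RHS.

E ::= E '^' T

[E [E [E [T [F a]]] ^ [T [F num]]] ^ [T [F a] - [T [F num]]]]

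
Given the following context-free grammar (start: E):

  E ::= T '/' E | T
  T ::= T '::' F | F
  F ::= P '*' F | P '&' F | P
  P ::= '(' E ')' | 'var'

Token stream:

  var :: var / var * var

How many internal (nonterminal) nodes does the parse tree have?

[E [T [T [F [P var]]] :: [F [P var]]] / [E [T [F [P var] * [F [P var]]]]]]

13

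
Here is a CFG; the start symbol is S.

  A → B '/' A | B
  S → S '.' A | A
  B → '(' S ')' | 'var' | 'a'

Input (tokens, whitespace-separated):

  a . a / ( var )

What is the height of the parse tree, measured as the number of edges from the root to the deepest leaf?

[S [S [A [B a]]] . [A [B a] / [A [B ( [S [A [B var]]] )]]]]

7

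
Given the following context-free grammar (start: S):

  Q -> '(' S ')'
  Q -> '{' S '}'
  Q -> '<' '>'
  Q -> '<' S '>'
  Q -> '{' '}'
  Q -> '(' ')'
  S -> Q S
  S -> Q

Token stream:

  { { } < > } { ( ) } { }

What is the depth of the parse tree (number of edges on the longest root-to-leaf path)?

5

[S [Q { [S [Q { }] [S [Q < >]]] }] [S [Q { [S [Q ( )]] }] [S [Q { }]]]]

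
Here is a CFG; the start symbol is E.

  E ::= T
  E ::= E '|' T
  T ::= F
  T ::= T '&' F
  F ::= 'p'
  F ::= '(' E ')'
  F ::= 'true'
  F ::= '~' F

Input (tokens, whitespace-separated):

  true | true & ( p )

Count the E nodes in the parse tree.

[E [E [T [F true]]] | [T [T [F true]] & [F ( [E [T [F p]]] )]]]

3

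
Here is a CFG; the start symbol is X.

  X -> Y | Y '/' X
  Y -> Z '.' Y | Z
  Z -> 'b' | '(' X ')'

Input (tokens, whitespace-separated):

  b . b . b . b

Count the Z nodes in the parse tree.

[X [Y [Z b] . [Y [Z b] . [Y [Z b] . [Y [Z b]]]]]]

4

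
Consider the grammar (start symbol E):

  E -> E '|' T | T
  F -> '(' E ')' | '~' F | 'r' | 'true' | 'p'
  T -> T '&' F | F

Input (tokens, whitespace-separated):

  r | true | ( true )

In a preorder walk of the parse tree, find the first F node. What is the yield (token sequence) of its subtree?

[E [E [E [T [F r]]] | [T [F true]]] | [T [F ( [E [T [F true]]] )]]]

r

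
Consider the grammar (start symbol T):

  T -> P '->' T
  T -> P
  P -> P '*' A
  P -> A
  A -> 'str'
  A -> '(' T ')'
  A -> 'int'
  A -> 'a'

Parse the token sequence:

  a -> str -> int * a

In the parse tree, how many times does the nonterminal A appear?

[T [P [A a]] -> [T [P [A str]] -> [T [P [P [A int]] * [A a]]]]]

4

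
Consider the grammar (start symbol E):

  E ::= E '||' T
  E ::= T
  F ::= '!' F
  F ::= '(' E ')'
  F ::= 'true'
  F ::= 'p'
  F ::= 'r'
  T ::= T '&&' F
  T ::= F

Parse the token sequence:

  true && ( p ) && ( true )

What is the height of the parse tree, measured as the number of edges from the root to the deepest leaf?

7

[E [T [T [T [F true]] && [F ( [E [T [F p]]] )]] && [F ( [E [T [F true]]] )]]]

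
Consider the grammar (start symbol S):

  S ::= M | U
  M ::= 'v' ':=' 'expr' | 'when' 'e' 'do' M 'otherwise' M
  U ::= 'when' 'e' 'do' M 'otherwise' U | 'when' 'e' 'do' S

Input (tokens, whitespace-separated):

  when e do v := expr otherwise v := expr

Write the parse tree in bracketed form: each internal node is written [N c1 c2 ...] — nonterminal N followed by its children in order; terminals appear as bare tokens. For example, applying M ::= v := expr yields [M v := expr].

[S [M when e do [M v := expr] otherwise [M v := expr]]]

S
M
when e do M otherwise M
when e do v := expr otherwise M
when e do v := expr otherwise v := expr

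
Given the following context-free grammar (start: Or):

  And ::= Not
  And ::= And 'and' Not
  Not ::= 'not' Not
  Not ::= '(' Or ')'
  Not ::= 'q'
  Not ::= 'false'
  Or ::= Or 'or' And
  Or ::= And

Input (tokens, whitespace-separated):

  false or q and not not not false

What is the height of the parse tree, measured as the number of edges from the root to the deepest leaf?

[Or [Or [And [Not false]]] or [And [And [Not q]] and [Not not [Not not [Not not [Not false]]]]]]

6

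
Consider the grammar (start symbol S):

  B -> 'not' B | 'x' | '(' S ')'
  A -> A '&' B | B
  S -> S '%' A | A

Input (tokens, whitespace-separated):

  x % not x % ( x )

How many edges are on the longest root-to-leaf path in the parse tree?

[S [S [S [A [B x]]] % [A [B not [B x]]]] % [A [B ( [S [A [B x]]] )]]]

6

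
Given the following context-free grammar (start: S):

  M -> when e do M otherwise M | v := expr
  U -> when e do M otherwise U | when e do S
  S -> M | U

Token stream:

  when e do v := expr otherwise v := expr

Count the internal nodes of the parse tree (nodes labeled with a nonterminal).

[S [M when e do [M v := expr] otherwise [M v := expr]]]

4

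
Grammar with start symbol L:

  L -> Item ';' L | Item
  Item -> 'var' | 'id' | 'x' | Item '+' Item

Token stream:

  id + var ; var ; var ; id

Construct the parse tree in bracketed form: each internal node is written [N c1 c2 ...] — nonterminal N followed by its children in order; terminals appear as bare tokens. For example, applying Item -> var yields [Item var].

[L [Item [Item id] + [Item var]] ; [L [Item var] ; [L [Item var] ; [L [Item id]]]]]

L
Item ; L
Item + Item ; L
id + Item ; L
id + var ; L
id + var ; Item ; L
id + var ; var ; L
id + var ; var ; Item ; L
id + var ; var ; var ; L
id + var ; var ; var ; Item
id + var ; var ; var ; id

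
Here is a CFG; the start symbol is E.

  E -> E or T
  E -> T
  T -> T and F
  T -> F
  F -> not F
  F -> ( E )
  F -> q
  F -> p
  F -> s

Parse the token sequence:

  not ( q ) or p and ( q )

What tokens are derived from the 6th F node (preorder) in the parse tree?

q

[E [E [T [F not [F ( [E [T [F q]]] )]]]] or [T [T [F p]] and [F ( [E [T [F q]]] )]]]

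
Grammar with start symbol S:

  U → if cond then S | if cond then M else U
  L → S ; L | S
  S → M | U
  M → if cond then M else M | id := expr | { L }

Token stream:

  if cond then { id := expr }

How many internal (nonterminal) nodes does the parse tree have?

[S [U if cond then [S [M { [L [S [M id := expr]]] }]]]]

7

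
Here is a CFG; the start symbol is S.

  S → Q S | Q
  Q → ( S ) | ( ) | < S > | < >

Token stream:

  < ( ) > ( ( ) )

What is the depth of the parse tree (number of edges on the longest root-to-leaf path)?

[S [Q < [S [Q ( )]] >] [S [Q ( [S [Q ( )]] )]]]

5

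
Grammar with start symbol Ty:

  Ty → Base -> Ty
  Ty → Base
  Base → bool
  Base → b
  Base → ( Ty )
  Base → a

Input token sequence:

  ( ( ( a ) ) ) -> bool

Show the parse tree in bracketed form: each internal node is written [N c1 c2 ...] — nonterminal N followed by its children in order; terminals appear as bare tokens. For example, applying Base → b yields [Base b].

Ty
Base -> Ty
( Ty ) -> Ty
( Base ) -> Ty
( ( Ty ) ) -> Ty
( ( Base ) ) -> Ty
( ( ( Ty ) ) ) -> Ty
( ( ( Base ) ) ) -> Ty
( ( ( a ) ) ) -> Ty
( ( ( a ) ) ) -> Base
( ( ( a ) ) ) -> bool

[Ty [Base ( [Ty [Base ( [Ty [Base ( [Ty [Base a]] )]] )]] )] -> [Ty [Base bool]]]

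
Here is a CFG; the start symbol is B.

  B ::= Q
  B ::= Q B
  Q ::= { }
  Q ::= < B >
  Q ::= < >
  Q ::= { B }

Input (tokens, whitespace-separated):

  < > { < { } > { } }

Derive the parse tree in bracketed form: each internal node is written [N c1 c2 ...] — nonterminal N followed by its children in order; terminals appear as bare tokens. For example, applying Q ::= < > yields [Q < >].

B
Q B
< > B
< > Q
< > { B }
< > { Q B }
< > { < B > B }
< > { < Q > B }
< > { < { } > B }
< > { < { } > Q }
< > { < { } > { } }

[B [Q < >] [B [Q { [B [Q < [B [Q { }]] >] [B [Q { }]]] }]]]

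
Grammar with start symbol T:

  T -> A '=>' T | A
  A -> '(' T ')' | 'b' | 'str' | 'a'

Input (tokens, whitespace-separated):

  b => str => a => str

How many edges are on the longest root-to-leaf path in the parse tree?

[T [A b] => [T [A str] => [T [A a] => [T [A str]]]]]

5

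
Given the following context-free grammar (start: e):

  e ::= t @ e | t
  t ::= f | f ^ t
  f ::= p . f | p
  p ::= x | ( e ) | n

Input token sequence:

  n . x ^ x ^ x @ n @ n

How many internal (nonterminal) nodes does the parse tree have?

[e [t [f [p n] . [f [p x]]] ^ [t [f [p x]] ^ [t [f [p x]]]]] @ [e [t [f [p n]]] @ [e [t [f [p n]]]]]]

20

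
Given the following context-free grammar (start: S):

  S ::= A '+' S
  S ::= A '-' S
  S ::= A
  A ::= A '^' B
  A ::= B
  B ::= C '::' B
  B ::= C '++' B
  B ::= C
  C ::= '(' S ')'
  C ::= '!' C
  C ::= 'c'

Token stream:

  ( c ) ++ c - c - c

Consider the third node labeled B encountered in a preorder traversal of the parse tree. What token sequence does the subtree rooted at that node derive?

[S [A [B [C ( [S [A [B [C c]]]] )] ++ [B [C c]]]] - [S [A [B [C c]]] - [S [A [B [C c]]]]]]

c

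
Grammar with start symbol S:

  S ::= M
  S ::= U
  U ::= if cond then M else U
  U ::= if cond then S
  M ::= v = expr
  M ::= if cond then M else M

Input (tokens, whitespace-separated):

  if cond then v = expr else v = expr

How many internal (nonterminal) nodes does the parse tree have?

4

[S [M if cond then [M v = expr] else [M v = expr]]]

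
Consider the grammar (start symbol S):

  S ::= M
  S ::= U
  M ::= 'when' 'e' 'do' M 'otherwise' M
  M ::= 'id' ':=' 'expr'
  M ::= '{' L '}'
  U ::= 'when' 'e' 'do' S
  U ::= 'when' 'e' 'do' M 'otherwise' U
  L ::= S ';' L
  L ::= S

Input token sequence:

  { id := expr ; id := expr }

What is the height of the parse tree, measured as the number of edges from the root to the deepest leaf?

[S [M { [L [S [M id := expr]] ; [L [S [M id := expr]]]] }]]

6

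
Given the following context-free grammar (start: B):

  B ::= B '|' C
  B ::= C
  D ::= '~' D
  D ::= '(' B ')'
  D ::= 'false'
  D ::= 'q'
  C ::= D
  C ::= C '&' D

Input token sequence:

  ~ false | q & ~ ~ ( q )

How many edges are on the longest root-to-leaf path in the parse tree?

[B [B [C [D ~ [D false]]]] | [C [C [D q]] & [D ~ [D ~ [D ( [B [C [D q]]] )]]]]]

8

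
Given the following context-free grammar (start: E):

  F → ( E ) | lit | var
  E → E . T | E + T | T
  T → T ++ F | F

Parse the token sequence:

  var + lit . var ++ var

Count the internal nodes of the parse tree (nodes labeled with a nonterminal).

11

[E [E [E [T [F var]]] + [T [F lit]]] . [T [T [F var]] ++ [F var]]]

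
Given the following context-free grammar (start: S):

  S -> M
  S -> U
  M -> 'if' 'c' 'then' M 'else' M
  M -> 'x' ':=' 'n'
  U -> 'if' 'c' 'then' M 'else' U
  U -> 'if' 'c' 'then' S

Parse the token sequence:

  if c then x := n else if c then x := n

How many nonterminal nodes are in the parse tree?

6

[S [U if c then [M x := n] else [U if c then [S [M x := n]]]]]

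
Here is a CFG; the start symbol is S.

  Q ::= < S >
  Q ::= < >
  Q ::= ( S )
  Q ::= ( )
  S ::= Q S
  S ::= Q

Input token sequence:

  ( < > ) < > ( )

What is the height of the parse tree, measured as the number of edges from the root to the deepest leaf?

[S [Q ( [S [Q < >]] )] [S [Q < >] [S [Q ( )]]]]

4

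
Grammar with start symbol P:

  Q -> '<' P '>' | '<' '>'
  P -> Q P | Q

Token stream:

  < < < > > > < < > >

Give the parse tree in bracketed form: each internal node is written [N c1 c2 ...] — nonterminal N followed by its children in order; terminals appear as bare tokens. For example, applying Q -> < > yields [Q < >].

[P [Q < [P [Q < [P [Q < >]] >]] >] [P [Q < [P [Q < >]] >]]]

P
Q P
< P > P
< Q > P
< < P > > P
< < Q > > P
< < < > > > P
< < < > > > Q
< < < > > > < P >
< < < > > > < Q >
< < < > > > < < > >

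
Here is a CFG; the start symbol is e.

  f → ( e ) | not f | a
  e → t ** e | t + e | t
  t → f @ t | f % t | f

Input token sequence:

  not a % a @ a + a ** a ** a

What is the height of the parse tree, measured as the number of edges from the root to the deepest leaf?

6

[e [t [f not [f a]] % [t [f a] @ [t [f a]]]] + [e [t [f a]] ** [e [t [f a]] ** [e [t [f a]]]]]]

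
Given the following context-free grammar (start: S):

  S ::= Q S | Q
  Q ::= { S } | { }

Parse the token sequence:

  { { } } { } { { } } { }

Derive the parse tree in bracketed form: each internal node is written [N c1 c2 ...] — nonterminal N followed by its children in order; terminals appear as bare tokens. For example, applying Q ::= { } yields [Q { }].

[S [Q { [S [Q { }]] }] [S [Q { }] [S [Q { [S [Q { }]] }] [S [Q { }]]]]]

S
Q S
{ S } S
{ Q } S
{ { } } S
{ { } } Q S
{ { } } { } S
{ { } } { } Q S
{ { } } { } { S } S
{ { } } { } { Q } S
{ { } } { } { { } } S
{ { } } { } { { } } Q
{ { } } { } { { } } { }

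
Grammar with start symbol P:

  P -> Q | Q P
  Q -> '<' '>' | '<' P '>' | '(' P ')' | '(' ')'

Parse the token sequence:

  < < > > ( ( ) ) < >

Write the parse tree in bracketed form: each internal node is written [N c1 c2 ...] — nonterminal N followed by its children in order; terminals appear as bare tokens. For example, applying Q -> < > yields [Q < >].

P
Q P
< P > P
< Q > P
< < > > P
< < > > Q P
< < > > ( P ) P
< < > > ( Q ) P
< < > > ( ( ) ) P
< < > > ( ( ) ) Q
< < > > ( ( ) ) < >

[P [Q < [P [Q < >]] >] [P [Q ( [P [Q ( )]] )] [P [Q < >]]]]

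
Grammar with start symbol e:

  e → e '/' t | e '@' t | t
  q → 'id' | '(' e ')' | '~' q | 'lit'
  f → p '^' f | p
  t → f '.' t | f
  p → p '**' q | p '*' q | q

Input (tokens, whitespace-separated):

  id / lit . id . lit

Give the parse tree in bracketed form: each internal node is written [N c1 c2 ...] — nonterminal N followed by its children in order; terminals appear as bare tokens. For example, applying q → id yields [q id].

[e [e [t [f [p [q id]]]]] / [t [f [p [q lit]]] . [t [f [p [q id]]] . [t [f [p [q lit]]]]]]]

e
e / t
t / t
f / t
p / t
q / t
id / t
id / f . t
id / p . t
id / q . t
id / lit . t
id / lit . f . t
id / lit . p . t
id / lit . q . t
id / lit . id . t
id / lit . id . f
id / lit . id . p
id / lit . id . q
id / lit . id . lit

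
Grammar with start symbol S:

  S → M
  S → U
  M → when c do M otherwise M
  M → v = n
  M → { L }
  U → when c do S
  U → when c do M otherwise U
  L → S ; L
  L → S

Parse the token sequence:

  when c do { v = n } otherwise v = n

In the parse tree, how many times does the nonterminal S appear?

[S [M when c do [M { [L [S [M v = n]]] }] otherwise [M v = n]]]

2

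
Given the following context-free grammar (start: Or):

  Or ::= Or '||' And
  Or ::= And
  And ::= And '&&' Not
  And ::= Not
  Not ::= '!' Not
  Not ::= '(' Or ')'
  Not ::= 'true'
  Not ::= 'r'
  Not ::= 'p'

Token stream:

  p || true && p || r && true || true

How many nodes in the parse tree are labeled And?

[Or [Or [Or [Or [And [Not p]]] || [And [And [Not true]] && [Not p]]] || [And [And [Not r]] && [Not true]]] || [And [Not true]]]

6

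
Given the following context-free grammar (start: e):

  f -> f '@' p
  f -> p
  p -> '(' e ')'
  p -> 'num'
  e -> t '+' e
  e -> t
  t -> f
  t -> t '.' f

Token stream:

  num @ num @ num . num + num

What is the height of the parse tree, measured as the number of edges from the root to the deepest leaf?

7

[e [t [t [f [f [f [p num]] @ [p num]] @ [p num]]] . [f [p num]]] + [e [t [f [p num]]]]]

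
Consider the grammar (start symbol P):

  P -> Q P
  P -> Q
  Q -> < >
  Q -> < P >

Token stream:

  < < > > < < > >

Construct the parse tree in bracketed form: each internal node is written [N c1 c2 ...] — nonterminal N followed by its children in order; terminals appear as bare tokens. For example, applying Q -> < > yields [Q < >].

[P [Q < [P [Q < >]] >] [P [Q < [P [Q < >]] >]]]

P
Q P
< P > P
< Q > P
< < > > P
< < > > Q
< < > > < P >
< < > > < Q >
< < > > < < > >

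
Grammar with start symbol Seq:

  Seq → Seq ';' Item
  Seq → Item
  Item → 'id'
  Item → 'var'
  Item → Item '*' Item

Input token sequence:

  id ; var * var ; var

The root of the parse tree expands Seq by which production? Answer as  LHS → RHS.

[Seq [Seq [Seq [Item id]] ; [Item [Item var] * [Item var]]] ; [Item var]]

Seq → Seq ';' Item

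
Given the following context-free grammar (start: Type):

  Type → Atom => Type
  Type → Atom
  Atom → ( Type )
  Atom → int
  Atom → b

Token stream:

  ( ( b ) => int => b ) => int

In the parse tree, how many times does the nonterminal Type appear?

6

[Type [Atom ( [Type [Atom ( [Type [Atom b]] )] => [Type [Atom int] => [Type [Atom b]]]] )] => [Type [Atom int]]]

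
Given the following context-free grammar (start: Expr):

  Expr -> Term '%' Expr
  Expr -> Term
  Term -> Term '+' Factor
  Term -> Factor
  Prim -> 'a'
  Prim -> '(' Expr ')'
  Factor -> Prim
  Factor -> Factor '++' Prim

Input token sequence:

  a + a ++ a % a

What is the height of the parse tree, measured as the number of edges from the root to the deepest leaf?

5

[Expr [Term [Term [Factor [Prim a]]] + [Factor [Factor [Prim a]] ++ [Prim a]]] % [Expr [Term [Factor [Prim a]]]]]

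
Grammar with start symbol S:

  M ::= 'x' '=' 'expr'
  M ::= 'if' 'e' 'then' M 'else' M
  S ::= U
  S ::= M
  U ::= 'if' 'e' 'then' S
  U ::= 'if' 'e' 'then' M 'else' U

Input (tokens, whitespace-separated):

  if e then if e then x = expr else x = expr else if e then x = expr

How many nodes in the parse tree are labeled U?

2

[S [U if e then [M if e then [M x = expr] else [M x = expr]] else [U if e then [S [M x = expr]]]]]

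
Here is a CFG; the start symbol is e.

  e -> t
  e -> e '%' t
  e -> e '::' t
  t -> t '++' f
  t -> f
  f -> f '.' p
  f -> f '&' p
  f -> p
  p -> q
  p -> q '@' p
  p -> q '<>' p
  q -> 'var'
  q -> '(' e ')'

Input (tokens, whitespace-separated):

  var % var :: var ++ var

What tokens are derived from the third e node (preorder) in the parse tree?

var

[e [e [e [t [f [p [q var]]]]] % [t [f [p [q var]]]]] :: [t [t [f [p [q var]]]] ++ [f [p [q var]]]]]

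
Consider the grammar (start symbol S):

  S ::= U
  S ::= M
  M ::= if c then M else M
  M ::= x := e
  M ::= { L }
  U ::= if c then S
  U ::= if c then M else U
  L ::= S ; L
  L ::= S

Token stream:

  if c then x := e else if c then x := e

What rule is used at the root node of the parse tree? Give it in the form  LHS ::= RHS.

S ::= U

[S [U if c then [M x := e] else [U if c then [S [M x := e]]]]]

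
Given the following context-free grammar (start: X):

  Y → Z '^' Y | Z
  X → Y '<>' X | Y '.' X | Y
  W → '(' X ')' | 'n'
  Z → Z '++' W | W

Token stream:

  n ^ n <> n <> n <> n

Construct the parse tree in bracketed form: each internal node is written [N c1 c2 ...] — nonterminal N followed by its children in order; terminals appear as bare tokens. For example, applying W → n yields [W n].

[X [Y [Z [W n]] ^ [Y [Z [W n]]]] <> [X [Y [Z [W n]]] <> [X [Y [Z [W n]]] <> [X [Y [Z [W n]]]]]]]

X
Y <> X
Z ^ Y <> X
W ^ Y <> X
n ^ Y <> X
n ^ Z <> X
n ^ W <> X
n ^ n <> X
n ^ n <> Y <> X
n ^ n <> Z <> X
n ^ n <> W <> X
n ^ n <> n <> X
n ^ n <> n <> Y <> X
n ^ n <> n <> Z <> X
n ^ n <> n <> W <> X
n ^ n <> n <> n <> X
n ^ n <> n <> n <> Y
n ^ n <> n <> n <> Z
n ^ n <> n <> n <> W
n ^ n <> n <> n <> n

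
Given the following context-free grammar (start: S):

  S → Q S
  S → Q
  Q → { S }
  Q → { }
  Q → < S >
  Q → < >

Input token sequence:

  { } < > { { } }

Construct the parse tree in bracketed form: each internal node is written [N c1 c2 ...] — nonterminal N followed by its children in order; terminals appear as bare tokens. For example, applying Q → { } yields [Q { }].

S
Q S
{ } S
{ } Q S
{ } < > S
{ } < > Q
{ } < > { S }
{ } < > { Q }
{ } < > { { } }

[S [Q { }] [S [Q < >] [S [Q { [S [Q { }]] }]]]]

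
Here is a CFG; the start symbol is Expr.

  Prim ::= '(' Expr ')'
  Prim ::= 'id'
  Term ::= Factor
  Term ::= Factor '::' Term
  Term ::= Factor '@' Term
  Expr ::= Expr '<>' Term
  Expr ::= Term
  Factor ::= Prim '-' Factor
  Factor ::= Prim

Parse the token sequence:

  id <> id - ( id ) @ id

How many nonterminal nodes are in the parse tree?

[Expr [Expr [Term [Factor [Prim id]]]] <> [Term [Factor [Prim id] - [Factor [Prim ( [Expr [Term [Factor [Prim id]]]] )]]] @ [Term [Factor [Prim id]]]]]

17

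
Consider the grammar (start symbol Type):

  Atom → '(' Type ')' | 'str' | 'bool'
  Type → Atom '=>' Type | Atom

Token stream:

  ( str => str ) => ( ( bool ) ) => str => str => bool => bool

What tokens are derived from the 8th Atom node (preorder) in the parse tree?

str

[Type [Atom ( [Type [Atom str] => [Type [Atom str]]] )] => [Type [Atom ( [Type [Atom ( [Type [Atom bool]] )]] )] => [Type [Atom str] => [Type [Atom str] => [Type [Atom bool] => [Type [Atom bool]]]]]]]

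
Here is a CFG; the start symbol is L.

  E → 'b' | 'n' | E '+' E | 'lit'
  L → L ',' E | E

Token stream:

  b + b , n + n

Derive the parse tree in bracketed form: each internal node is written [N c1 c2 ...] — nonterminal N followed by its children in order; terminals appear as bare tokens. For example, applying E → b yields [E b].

[L [L [E [E b] + [E b]]] , [E [E n] + [E n]]]

L
L , E
E , E
E + E , E
b + E , E
b + b , E
b + b , E + E
b + b , n + E
b + b , n + n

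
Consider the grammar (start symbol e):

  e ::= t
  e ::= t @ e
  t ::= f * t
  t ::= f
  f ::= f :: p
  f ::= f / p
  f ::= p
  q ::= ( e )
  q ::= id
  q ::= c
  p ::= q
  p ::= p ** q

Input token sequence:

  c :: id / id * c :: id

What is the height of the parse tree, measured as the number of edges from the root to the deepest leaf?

[e [t [f [f [f [p [q c]]] :: [p [q id]]] / [p [q id]]] * [t [f [f [p [q c]]] :: [p [q id]]]]]]

7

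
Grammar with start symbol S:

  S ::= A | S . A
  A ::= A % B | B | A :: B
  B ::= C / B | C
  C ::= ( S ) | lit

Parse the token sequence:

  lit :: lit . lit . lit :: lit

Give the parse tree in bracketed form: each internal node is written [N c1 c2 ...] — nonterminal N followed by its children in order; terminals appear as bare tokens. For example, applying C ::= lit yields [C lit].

[S [S [S [A [A [B [C lit]]] :: [B [C lit]]]] . [A [B [C lit]]]] . [A [A [B [C lit]]] :: [B [C lit]]]]

S
S . A
S . A . A
A . A . A
A :: B . A . A
B :: B . A . A
C :: B . A . A
lit :: B . A . A
lit :: C . A . A
lit :: lit . A . A
lit :: lit . B . A
lit :: lit . C . A
lit :: lit . lit . A
lit :: lit . lit . A :: B
lit :: lit . lit . B :: B
lit :: lit . lit . C :: B
lit :: lit . lit . lit :: B
lit :: lit . lit . lit :: C
lit :: lit . lit . lit :: lit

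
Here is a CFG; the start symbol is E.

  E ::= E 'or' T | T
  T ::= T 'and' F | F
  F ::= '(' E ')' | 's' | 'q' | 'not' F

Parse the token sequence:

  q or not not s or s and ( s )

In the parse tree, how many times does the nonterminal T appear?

[E [E [E [T [F q]]] or [T [F not [F not [F s]]]]] or [T [T [F s]] and [F ( [E [T [F s]]] )]]]

5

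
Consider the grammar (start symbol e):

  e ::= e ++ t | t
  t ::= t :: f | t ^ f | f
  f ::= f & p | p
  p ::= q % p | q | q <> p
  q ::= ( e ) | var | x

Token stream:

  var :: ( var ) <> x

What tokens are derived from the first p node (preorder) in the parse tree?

[e [t [t [f [p [q var]]]] :: [f [p [q ( [e [t [f [p [q var]]]]] )] <> [p [q x]]]]]]

var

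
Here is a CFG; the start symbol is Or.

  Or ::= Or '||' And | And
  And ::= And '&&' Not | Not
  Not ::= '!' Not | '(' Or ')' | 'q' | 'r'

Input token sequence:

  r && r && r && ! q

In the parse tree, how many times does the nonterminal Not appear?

5

[Or [And [And [And [And [Not r]] && [Not r]] && [Not r]] && [Not ! [Not q]]]]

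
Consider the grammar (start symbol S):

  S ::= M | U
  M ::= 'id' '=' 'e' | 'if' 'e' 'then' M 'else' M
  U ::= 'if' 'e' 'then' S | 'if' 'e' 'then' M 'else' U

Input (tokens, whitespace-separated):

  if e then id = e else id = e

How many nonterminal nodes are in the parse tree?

[S [M if e then [M id = e] else [M id = e]]]

4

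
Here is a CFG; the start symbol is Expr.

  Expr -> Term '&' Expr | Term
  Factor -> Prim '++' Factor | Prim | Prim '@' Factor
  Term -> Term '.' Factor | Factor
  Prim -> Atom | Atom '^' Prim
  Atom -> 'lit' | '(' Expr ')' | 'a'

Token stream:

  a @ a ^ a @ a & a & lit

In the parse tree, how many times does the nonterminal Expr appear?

3

[Expr [Term [Factor [Prim [Atom a]] @ [Factor [Prim [Atom a] ^ [Prim [Atom a]]] @ [Factor [Prim [Atom a]]]]]] & [Expr [Term [Factor [Prim [Atom a]]]] & [Expr [Term [Factor [Prim [Atom lit]]]]]]]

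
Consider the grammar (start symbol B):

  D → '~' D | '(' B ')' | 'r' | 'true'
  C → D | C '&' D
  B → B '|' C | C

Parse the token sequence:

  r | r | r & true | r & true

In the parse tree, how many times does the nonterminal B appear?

[B [B [B [B [C [D r]]] | [C [D r]]] | [C [C [D r]] & [D true]]] | [C [C [D r]] & [D true]]]

4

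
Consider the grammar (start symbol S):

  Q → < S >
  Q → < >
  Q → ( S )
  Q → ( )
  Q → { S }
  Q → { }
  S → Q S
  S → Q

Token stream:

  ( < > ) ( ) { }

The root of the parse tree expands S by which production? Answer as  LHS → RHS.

S → Q S

[S [Q ( [S [Q < >]] )] [S [Q ( )] [S [Q { }]]]]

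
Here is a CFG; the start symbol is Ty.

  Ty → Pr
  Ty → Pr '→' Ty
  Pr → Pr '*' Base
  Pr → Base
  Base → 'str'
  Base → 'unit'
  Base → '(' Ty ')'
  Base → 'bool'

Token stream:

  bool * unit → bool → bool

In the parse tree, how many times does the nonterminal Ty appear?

3

[Ty [Pr [Pr [Base bool]] * [Base unit]] → [Ty [Pr [Base bool]] → [Ty [Pr [Base bool]]]]]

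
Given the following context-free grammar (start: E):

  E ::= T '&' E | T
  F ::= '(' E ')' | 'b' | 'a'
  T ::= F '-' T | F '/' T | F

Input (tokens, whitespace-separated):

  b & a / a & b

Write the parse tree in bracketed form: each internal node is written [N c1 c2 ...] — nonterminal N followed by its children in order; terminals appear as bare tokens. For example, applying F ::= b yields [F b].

E
T & E
F & E
b & E
b & T & E
b & F / T & E
b & a / T & E
b & a / F & E
b & a / a & E
b & a / a & T
b & a / a & F
b & a / a & b

[E [T [F b]] & [E [T [F a] / [T [F a]]] & [E [T [F b]]]]]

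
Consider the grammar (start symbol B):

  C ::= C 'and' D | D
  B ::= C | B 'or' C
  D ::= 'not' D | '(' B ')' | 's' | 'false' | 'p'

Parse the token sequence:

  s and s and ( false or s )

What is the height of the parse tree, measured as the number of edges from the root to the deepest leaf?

[B [C [C [C [D s]] and [D s]] and [D ( [B [B [C [D false]]] or [C [D s]]] )]]]

7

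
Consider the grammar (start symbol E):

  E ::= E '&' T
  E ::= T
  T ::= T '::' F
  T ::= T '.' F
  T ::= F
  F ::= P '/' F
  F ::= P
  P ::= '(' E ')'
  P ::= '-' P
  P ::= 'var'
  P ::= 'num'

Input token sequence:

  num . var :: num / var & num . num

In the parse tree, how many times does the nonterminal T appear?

[E [E [T [T [T [F [P num]]] . [F [P var]]] :: [F [P num] / [F [P var]]]]] & [T [T [F [P num]]] . [F [P num]]]]

5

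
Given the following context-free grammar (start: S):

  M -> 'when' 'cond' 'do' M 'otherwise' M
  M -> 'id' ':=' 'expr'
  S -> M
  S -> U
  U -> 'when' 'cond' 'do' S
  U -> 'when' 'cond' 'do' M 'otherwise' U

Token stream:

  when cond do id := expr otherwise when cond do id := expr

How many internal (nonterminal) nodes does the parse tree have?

[S [U when cond do [M id := expr] otherwise [U when cond do [S [M id := expr]]]]]

6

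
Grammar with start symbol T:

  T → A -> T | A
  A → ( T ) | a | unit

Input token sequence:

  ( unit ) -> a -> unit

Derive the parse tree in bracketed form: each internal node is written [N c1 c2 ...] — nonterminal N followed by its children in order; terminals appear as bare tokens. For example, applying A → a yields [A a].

[T [A ( [T [A unit]] )] -> [T [A a] -> [T [A unit]]]]

T
A -> T
( T ) -> T
( A ) -> T
( unit ) -> T
( unit ) -> A -> T
( unit ) -> a -> T
( unit ) -> a -> A
( unit ) -> a -> unit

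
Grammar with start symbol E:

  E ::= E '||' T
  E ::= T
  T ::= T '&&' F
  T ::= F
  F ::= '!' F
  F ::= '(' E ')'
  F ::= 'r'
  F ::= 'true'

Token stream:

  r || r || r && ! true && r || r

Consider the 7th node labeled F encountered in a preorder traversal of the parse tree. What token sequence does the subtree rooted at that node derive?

r

[E [E [E [E [T [F r]]] || [T [F r]]] || [T [T [T [F r]] && [F ! [F true]]] && [F r]]] || [T [F r]]]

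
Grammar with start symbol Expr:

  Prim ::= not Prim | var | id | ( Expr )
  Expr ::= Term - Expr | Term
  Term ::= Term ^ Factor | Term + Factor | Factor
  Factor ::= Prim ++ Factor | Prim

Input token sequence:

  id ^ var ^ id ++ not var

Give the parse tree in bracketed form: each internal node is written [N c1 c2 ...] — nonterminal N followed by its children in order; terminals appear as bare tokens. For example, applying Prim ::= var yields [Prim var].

[Expr [Term [Term [Term [Factor [Prim id]]] ^ [Factor [Prim var]]] ^ [Factor [Prim id] ++ [Factor [Prim not [Prim var]]]]]]

Expr
Term
Term ^ Factor
Term ^ Factor ^ Factor
Factor ^ Factor ^ Factor
Prim ^ Factor ^ Factor
id ^ Factor ^ Factor
id ^ Prim ^ Factor
id ^ var ^ Factor
id ^ var ^ Prim ++ Factor
id ^ var ^ id ++ Factor
id ^ var ^ id ++ Prim
id ^ var ^ id ++ not Prim
id ^ var ^ id ++ not var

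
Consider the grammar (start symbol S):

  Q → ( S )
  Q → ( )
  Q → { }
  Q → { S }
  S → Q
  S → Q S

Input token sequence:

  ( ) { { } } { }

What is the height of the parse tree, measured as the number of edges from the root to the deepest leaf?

[S [Q ( )] [S [Q { [S [Q { }]] }] [S [Q { }]]]]

5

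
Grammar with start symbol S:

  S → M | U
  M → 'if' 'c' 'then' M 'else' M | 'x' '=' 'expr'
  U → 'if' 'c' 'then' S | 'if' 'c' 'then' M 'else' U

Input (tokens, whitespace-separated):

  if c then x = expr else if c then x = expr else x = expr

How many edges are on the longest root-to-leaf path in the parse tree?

[S [M if c then [M x = expr] else [M if c then [M x = expr] else [M x = expr]]]]

4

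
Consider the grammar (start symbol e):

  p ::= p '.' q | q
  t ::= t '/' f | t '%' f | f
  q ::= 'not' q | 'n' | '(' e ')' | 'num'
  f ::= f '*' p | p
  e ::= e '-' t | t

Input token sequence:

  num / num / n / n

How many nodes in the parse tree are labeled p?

4

[e [t [t [t [t [f [p [q num]]]] / [f [p [q num]]]] / [f [p [q n]]]] / [f [p [q n]]]]]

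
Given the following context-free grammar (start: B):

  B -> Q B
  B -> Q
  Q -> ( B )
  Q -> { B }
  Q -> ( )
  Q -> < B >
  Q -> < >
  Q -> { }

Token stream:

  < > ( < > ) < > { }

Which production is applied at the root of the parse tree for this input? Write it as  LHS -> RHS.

[B [Q < >] [B [Q ( [B [Q < >]] )] [B [Q < >] [B [Q { }]]]]]

B -> Q B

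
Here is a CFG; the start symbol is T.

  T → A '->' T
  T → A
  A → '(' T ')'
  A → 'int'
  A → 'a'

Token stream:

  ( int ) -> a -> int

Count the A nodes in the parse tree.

4

[T [A ( [T [A int]] )] -> [T [A a] -> [T [A int]]]]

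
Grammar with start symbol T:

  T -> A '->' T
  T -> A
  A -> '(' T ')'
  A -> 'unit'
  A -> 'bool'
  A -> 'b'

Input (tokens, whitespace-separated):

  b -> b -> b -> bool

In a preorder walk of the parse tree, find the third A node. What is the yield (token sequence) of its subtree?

b

[T [A b] -> [T [A b] -> [T [A b] -> [T [A bool]]]]]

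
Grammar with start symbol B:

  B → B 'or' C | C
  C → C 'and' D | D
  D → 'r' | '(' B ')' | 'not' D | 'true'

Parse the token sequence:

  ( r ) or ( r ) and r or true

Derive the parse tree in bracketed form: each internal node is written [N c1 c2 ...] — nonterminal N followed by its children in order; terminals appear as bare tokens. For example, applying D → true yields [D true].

B
B or C
B or C or C
C or C or C
D or C or C
( B ) or C or C
( C ) or C or C
( D ) or C or C
( r ) or C or C
( r ) or C and D or C
( r ) or D and D or C
( r ) or ( B ) and D or C
( r ) or ( C ) and D or C
( r ) or ( D ) and D or C
( r ) or ( r ) and D or C
( r ) or ( r ) and r or C
( r ) or ( r ) and r or D
( r ) or ( r ) and r or true

[B [B [B [C [D ( [B [C [D r]]] )]]] or [C [C [D ( [B [C [D r]]] )]] and [D r]]] or [C [D true]]]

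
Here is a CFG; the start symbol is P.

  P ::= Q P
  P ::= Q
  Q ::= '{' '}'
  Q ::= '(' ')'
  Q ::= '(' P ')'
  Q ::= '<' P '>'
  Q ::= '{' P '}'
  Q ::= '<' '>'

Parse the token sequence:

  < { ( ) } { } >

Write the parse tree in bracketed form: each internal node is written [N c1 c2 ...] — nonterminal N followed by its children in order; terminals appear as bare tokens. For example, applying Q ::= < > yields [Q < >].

P
Q
< P >
< Q P >
< { P } P >
< { Q } P >
< { ( ) } P >
< { ( ) } Q >
< { ( ) } { } >

[P [Q < [P [Q { [P [Q ( )]] }] [P [Q { }]]] >]]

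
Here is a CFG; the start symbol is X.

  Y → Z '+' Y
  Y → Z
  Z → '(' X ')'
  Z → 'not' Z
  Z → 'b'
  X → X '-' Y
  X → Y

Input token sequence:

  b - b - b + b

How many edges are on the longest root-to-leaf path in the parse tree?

5

[X [X [X [Y [Z b]]] - [Y [Z b]]] - [Y [Z b] + [Y [Z b]]]]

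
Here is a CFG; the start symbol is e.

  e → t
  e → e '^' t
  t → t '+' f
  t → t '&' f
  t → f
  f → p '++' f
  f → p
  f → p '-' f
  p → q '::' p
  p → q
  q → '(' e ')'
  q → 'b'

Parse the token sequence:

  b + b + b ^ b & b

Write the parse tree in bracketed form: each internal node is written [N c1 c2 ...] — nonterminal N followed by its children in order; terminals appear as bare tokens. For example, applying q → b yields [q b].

e
e ^ t
t ^ t
t + f ^ t
t + f + f ^ t
f + f + f ^ t
p + f + f ^ t
q + f + f ^ t
b + f + f ^ t
b + p + f ^ t
b + q + f ^ t
b + b + f ^ t
b + b + p ^ t
b + b + q ^ t
b + b + b ^ t
b + b + b ^ t & f
b + b + b ^ f & f
b + b + b ^ p & f
b + b + b ^ q & f
b + b + b ^ b & f
b + b + b ^ b & p
b + b + b ^ b & q
b + b + b ^ b & b

[e [e [t [t [t [f [p [q b]]]] + [f [p [q b]]]] + [f [p [q b]]]]] ^ [t [t [f [p [q b]]]] & [f [p [q b]]]]]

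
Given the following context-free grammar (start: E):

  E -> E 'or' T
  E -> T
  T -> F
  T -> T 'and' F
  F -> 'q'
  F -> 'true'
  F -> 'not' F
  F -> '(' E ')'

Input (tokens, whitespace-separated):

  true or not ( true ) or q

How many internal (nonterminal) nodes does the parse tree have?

[E [E [E [T [F true]]] or [T [F not [F ( [E [T [F true]]] )]]]] or [T [F q]]]

13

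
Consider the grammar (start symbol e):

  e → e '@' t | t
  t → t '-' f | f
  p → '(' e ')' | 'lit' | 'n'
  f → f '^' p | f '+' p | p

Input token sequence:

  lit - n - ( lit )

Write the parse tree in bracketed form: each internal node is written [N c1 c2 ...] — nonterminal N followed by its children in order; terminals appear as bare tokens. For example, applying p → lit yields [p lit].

[e [t [t [t [f [p lit]]] - [f [p n]]] - [f [p ( [e [t [f [p lit]]]] )]]]]

e
t
t - f
t - f - f
f - f - f
p - f - f
lit - f - f
lit - p - f
lit - n - f
lit - n - p
lit - n - ( e )
lit - n - ( t )
lit - n - ( f )
lit - n - ( p )
lit - n - ( lit )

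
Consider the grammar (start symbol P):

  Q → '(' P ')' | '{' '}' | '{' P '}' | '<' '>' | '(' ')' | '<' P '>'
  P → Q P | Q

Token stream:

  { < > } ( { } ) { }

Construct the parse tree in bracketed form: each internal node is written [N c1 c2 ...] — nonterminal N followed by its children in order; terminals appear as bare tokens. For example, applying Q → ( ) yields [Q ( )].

P
Q P
{ P } P
{ Q } P
{ < > } P
{ < > } Q P
{ < > } ( P ) P
{ < > } ( Q ) P
{ < > } ( { } ) P
{ < > } ( { } ) Q
{ < > } ( { } ) { }

[P [Q { [P [Q < >]] }] [P [Q ( [P [Q { }]] )] [P [Q { }]]]]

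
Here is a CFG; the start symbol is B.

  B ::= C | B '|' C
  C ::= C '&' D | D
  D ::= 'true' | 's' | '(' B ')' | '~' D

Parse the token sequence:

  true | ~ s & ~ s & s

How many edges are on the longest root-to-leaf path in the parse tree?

[B [B [C [D true]]] | [C [C [C [D ~ [D s]]] & [D ~ [D s]]] & [D s]]]

6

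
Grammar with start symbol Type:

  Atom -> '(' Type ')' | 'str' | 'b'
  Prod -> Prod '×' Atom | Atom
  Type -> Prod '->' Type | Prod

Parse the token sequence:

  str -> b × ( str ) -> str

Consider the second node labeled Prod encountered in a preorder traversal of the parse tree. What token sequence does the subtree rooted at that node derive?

[Type [Prod [Atom str]] -> [Type [Prod [Prod [Atom b]] × [Atom ( [Type [Prod [Atom str]]] )]] -> [Type [Prod [Atom str]]]]]

b × ( str )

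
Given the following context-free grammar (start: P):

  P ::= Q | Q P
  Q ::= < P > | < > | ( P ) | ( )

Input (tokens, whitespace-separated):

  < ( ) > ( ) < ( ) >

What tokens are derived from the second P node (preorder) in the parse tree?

[P [Q < [P [Q ( )]] >] [P [Q ( )] [P [Q < [P [Q ( )]] >]]]]

( )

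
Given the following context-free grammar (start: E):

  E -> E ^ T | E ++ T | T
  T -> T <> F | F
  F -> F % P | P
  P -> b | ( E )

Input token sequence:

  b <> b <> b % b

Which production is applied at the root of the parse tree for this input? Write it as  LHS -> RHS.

E -> T

[E [T [T [T [F [P b]]] <> [F [P b]]] <> [F [F [P b]] % [P b]]]]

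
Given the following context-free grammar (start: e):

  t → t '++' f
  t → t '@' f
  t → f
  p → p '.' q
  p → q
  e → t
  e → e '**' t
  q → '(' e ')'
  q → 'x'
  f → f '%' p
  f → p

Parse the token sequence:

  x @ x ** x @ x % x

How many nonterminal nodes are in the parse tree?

21

[e [e [t [t [f [p [q x]]]] @ [f [p [q x]]]]] ** [t [t [f [p [q x]]]] @ [f [f [p [q x]]] % [p [q x]]]]]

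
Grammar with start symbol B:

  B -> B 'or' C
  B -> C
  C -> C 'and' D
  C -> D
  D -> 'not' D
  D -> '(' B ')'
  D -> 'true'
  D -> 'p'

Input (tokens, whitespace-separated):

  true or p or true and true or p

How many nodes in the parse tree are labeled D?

[B [B [B [B [C [D true]]] or [C [D p]]] or [C [C [D true]] and [D true]]] or [C [D p]]]

5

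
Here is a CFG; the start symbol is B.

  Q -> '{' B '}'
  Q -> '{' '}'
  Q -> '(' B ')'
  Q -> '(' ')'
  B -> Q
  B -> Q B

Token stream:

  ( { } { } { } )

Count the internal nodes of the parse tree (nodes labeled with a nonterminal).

8

[B [Q ( [B [Q { }] [B [Q { }] [B [Q { }]]]] )]]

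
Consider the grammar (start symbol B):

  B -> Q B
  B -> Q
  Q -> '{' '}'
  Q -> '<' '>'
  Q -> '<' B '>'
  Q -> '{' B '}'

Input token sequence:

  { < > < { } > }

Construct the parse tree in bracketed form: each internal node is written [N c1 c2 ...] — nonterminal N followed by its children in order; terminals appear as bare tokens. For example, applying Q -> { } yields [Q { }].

B
Q
{ B }
{ Q B }
{ < > B }
{ < > Q }
{ < > < B > }
{ < > < Q > }
{ < > < { } > }

[B [Q { [B [Q < >] [B [Q < [B [Q { }]] >]]] }]]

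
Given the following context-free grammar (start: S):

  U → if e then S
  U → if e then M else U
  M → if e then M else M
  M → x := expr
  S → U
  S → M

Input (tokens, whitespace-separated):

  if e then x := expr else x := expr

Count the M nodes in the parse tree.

3

[S [M if e then [M x := expr] else [M x := expr]]]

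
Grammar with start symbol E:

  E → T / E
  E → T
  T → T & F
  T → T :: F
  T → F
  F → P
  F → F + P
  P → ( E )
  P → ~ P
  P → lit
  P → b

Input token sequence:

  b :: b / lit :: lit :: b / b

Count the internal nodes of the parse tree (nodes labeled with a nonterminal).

[E [T [T [F [P b]]] :: [F [P b]]] / [E [T [T [T [F [P lit]]] :: [F [P lit]]] :: [F [P b]]] / [E [T [F [P b]]]]]]

21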